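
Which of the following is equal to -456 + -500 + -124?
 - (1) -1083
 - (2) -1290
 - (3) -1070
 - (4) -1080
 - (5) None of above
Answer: 4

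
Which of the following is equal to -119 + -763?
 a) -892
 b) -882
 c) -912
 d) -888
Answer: b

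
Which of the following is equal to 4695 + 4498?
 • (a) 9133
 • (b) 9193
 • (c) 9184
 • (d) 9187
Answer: b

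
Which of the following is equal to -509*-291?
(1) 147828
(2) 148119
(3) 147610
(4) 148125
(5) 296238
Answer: 2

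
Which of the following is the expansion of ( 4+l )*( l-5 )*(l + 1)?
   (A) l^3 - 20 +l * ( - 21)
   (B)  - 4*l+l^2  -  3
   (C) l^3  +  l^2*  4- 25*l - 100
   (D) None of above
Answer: A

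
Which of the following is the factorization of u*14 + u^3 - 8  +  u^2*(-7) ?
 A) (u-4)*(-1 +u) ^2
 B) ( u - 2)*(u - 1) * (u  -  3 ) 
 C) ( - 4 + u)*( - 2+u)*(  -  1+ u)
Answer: C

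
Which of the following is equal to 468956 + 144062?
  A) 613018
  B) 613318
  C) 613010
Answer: A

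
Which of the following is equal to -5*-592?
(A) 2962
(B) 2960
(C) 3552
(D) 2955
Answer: B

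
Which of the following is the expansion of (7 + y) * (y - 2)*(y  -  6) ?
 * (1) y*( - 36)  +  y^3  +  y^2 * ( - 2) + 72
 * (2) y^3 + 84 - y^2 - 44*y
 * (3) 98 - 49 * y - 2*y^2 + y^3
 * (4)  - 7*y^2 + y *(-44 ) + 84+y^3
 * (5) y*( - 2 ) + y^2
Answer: 2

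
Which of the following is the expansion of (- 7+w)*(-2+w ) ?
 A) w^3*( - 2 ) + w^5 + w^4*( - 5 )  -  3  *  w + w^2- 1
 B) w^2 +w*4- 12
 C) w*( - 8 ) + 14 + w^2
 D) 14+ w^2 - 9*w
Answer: D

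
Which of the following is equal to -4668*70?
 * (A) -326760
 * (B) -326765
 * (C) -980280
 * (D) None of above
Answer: A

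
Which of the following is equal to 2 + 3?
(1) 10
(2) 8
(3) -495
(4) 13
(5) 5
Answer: 5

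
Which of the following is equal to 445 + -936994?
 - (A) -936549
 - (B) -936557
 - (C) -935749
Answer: A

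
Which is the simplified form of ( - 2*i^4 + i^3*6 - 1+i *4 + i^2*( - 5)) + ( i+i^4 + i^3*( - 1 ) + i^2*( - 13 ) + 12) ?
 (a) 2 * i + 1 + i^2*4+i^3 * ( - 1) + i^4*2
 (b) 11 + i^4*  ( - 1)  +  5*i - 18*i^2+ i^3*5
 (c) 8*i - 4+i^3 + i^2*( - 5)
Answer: b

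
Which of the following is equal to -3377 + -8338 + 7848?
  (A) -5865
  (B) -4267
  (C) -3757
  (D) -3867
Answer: D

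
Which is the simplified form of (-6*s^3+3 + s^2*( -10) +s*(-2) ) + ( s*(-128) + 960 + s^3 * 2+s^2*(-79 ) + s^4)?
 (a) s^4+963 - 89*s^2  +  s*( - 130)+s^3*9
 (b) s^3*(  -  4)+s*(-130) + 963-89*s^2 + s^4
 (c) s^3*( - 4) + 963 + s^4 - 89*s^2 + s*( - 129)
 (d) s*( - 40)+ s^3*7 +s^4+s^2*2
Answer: b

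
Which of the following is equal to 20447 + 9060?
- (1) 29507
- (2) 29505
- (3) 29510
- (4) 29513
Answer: 1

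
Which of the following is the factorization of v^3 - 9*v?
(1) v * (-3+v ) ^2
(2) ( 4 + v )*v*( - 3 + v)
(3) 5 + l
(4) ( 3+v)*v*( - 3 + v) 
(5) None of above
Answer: 4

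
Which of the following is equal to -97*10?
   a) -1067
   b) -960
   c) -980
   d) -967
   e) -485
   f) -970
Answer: f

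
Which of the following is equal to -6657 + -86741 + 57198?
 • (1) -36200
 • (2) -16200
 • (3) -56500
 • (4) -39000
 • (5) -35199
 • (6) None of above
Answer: 1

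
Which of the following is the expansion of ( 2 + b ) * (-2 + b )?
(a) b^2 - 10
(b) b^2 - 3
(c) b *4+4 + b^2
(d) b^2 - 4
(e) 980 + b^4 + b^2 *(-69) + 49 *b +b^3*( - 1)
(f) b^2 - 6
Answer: d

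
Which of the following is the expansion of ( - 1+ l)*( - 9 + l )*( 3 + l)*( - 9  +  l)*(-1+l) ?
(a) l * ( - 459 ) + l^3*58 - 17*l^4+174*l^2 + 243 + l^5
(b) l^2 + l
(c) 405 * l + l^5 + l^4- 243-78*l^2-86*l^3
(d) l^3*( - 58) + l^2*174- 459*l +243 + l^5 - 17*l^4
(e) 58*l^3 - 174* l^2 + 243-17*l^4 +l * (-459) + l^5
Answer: a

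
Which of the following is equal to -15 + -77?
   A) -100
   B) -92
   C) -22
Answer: B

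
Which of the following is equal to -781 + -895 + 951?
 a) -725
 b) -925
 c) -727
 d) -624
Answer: a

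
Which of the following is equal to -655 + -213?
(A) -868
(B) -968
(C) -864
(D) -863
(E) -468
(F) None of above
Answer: A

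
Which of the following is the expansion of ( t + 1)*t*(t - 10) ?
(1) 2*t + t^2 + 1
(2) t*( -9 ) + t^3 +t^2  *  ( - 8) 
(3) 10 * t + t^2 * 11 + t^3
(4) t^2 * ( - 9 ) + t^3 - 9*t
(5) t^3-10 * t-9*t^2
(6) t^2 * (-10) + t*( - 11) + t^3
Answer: 5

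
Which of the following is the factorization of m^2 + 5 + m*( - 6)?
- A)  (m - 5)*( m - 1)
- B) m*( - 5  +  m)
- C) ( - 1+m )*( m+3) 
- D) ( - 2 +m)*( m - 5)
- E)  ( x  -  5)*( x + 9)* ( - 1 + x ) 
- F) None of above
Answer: A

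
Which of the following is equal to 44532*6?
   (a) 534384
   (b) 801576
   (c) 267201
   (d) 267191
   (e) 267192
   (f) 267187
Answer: e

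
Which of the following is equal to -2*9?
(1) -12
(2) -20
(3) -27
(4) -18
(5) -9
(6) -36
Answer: 4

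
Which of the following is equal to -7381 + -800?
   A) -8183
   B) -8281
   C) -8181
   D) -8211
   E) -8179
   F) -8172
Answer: C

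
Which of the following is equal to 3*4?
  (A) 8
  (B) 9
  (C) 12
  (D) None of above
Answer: C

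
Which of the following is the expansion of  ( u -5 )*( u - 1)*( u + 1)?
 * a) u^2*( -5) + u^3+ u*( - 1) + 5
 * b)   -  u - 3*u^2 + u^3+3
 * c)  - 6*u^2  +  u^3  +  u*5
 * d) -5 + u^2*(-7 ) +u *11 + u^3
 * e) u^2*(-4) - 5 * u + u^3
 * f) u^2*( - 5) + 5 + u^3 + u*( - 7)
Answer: a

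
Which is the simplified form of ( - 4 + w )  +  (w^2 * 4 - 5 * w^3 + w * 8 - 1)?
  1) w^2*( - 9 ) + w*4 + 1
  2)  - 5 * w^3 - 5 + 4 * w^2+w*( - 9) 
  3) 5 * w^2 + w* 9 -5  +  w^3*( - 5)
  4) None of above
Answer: 4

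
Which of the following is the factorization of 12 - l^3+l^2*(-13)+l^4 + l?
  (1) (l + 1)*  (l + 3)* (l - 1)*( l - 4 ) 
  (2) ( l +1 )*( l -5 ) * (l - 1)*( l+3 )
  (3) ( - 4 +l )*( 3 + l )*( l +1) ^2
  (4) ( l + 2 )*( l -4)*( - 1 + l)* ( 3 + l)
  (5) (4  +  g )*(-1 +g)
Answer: 1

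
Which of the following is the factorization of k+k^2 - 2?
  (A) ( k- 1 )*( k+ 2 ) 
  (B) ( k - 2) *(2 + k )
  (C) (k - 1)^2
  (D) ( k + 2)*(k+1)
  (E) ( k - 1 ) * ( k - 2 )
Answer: A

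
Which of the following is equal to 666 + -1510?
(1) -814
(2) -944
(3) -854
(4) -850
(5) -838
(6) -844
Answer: 6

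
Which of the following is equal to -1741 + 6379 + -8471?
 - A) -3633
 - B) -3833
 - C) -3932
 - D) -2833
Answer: B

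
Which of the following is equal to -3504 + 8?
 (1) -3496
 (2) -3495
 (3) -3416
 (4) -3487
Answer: 1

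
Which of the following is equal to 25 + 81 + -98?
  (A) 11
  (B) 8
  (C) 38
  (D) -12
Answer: B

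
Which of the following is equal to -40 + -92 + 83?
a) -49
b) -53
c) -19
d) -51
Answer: a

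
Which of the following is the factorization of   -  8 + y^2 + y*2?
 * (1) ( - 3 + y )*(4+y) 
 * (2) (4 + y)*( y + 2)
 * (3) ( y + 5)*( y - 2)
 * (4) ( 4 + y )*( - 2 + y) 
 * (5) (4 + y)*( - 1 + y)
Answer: 4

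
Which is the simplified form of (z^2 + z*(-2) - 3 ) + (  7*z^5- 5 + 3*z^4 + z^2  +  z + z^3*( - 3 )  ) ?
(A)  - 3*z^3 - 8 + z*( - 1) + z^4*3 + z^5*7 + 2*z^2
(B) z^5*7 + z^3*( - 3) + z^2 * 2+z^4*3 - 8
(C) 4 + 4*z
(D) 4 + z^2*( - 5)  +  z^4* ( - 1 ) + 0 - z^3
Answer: A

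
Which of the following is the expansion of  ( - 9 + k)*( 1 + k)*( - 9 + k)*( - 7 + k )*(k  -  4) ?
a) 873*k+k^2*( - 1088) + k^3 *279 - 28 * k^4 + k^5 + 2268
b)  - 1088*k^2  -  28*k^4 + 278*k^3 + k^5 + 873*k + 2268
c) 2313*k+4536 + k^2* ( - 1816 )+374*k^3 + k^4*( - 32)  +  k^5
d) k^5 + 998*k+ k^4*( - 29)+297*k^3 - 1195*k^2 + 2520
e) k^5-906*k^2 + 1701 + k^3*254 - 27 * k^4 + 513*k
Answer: b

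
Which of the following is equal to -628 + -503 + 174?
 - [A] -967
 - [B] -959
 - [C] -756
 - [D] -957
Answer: D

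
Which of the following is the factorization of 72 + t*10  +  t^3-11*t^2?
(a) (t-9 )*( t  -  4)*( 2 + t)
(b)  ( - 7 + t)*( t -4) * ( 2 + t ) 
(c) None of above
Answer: a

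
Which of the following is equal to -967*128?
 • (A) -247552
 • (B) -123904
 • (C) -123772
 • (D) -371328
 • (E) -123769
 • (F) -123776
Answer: F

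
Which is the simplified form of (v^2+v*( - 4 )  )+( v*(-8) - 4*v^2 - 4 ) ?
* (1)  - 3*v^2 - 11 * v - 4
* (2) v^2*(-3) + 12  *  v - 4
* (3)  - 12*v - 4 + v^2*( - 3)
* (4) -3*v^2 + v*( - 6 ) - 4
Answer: 3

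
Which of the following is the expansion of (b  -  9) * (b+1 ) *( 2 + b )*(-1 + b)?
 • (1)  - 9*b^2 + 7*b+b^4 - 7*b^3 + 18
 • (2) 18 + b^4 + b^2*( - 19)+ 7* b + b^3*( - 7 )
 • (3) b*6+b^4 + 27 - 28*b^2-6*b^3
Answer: 2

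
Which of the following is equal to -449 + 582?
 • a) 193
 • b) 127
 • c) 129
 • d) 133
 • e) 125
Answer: d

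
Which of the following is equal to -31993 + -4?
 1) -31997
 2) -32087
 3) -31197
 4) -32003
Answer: 1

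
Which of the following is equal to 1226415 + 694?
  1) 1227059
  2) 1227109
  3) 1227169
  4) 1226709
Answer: 2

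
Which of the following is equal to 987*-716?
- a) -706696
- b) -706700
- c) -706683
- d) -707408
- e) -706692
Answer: e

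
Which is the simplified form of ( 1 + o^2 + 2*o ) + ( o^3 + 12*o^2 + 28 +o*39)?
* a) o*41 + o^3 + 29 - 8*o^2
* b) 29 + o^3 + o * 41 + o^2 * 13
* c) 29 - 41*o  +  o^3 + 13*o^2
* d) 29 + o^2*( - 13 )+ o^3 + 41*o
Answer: b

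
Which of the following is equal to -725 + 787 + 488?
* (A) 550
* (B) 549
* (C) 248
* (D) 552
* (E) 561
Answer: A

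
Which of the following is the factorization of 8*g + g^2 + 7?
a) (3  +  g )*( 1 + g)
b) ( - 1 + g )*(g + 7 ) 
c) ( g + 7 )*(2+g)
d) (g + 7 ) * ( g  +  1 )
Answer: d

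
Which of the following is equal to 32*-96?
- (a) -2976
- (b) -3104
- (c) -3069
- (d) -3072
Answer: d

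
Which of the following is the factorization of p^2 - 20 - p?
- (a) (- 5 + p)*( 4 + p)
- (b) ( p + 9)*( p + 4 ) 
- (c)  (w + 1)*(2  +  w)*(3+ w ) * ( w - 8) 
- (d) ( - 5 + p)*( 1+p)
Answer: a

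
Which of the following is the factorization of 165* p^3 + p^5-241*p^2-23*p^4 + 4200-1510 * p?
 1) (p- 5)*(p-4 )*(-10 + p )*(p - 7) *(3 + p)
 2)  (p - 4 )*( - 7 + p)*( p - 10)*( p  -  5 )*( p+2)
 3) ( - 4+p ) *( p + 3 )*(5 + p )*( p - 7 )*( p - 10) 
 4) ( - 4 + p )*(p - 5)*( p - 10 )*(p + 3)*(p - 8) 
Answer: 1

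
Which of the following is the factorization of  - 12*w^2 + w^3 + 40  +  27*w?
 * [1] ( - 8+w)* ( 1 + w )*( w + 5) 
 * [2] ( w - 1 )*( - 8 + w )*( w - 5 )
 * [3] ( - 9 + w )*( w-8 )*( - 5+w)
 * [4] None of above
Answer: 4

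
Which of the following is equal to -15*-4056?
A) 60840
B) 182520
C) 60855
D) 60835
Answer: A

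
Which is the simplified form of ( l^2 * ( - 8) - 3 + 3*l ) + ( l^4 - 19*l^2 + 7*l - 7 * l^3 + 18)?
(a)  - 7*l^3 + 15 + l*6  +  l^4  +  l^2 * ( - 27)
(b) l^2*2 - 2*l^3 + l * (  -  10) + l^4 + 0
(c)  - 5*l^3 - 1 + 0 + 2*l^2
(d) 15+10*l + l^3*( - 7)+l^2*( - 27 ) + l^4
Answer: d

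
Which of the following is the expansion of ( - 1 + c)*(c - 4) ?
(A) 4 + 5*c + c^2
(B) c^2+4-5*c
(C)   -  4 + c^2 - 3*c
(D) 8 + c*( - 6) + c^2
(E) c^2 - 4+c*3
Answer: B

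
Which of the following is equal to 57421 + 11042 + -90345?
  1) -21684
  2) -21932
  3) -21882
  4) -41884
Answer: 3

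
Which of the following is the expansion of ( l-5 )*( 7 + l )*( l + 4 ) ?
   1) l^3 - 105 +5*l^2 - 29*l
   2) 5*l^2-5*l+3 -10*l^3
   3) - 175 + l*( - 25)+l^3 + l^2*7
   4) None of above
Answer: 4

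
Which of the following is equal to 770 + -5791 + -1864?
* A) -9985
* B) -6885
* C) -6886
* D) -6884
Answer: B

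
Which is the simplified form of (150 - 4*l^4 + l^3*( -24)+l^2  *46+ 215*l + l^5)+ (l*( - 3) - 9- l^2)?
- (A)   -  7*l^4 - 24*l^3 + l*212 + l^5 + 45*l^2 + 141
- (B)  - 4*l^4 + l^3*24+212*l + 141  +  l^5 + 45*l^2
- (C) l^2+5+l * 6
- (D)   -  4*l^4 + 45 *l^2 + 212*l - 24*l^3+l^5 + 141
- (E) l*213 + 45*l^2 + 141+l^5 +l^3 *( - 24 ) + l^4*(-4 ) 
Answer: D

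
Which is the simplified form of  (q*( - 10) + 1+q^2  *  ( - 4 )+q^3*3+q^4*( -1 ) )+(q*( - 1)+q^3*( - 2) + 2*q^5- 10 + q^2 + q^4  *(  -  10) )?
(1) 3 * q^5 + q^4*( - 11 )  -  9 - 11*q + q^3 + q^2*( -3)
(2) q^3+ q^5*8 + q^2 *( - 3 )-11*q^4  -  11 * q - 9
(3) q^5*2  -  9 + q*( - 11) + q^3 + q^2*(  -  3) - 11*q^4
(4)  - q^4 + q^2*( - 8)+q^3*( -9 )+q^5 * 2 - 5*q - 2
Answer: 3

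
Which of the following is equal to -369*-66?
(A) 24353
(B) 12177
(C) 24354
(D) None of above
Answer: C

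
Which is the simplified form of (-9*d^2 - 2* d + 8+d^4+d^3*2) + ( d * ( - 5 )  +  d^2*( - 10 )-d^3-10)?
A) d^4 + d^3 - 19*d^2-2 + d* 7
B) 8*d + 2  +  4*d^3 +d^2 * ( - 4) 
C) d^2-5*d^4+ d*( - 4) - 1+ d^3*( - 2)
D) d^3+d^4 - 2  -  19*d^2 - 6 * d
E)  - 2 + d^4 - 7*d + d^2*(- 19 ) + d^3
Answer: E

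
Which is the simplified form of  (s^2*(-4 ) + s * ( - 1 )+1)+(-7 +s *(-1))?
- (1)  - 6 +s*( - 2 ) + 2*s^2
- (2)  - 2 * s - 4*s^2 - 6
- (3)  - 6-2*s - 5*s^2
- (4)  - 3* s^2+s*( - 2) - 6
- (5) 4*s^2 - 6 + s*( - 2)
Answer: 2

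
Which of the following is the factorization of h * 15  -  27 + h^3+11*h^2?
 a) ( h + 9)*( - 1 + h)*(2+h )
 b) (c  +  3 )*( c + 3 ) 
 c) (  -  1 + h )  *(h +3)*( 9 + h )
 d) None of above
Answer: c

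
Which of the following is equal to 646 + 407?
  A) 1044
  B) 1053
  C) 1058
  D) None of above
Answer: B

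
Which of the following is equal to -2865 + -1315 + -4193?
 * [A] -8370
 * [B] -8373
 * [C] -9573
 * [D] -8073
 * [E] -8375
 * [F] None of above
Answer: B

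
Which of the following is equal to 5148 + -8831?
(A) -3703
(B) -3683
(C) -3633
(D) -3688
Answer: B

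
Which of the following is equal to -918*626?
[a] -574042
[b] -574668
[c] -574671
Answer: b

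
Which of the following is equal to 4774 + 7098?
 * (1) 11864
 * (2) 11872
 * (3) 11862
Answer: 2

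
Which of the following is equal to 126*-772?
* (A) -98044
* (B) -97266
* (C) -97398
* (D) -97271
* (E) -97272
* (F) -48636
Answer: E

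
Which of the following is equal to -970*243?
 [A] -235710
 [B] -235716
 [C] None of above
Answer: A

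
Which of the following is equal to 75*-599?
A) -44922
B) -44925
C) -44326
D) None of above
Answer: B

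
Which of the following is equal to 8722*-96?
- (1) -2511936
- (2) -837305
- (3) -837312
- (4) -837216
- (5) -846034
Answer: 3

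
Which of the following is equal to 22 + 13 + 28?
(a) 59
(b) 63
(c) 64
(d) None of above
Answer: b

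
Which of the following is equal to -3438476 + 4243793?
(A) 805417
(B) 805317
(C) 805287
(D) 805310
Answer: B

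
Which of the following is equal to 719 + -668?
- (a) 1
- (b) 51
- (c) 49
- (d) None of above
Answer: b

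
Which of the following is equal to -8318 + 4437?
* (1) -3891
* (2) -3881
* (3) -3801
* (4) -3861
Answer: 2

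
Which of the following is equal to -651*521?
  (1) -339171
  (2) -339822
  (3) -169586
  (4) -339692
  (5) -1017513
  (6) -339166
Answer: 1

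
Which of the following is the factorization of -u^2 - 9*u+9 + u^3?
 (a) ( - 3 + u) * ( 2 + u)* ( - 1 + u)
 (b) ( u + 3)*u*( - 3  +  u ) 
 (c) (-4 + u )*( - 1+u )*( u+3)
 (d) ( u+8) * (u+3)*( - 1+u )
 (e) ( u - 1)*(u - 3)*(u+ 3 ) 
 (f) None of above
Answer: e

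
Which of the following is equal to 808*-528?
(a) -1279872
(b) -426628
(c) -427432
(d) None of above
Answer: d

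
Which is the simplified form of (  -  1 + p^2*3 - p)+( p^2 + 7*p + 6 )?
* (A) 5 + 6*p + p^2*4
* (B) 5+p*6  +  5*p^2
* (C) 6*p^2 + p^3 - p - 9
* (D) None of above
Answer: A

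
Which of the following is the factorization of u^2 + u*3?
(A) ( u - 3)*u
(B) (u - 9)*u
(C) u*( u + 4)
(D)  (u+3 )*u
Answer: D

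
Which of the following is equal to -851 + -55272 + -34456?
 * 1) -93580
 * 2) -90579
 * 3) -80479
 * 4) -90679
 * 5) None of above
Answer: 2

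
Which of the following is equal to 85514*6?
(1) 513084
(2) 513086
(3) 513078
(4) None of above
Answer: 1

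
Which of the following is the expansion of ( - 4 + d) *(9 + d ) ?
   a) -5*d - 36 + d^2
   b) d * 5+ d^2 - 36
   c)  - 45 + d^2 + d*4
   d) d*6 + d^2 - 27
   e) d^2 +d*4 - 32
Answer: b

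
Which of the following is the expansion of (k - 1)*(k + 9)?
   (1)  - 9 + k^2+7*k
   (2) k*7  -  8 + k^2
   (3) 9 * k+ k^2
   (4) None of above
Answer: 4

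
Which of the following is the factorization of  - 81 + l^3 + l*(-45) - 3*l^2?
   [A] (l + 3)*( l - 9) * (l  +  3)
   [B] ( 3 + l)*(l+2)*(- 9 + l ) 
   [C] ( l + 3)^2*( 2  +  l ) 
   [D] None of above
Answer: A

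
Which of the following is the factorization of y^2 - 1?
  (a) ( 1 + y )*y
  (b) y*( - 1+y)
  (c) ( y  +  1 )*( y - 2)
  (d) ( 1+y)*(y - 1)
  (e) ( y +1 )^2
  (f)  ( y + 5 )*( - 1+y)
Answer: d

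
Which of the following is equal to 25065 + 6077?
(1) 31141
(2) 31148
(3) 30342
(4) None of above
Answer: 4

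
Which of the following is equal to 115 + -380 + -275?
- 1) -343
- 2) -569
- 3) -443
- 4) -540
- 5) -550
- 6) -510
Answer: 4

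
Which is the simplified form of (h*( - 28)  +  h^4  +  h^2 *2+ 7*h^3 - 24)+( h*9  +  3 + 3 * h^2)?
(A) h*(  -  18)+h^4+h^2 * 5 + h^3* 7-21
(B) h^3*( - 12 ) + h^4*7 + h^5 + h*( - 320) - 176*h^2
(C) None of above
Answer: C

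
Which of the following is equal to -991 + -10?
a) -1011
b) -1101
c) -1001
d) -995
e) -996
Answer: c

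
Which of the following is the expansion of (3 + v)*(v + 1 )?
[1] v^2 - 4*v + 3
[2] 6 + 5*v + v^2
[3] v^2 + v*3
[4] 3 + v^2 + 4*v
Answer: 4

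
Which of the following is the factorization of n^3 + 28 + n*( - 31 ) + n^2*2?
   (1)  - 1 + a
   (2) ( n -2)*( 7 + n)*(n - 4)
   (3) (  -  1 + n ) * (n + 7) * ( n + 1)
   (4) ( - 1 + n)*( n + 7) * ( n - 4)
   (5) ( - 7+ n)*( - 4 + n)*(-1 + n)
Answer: 4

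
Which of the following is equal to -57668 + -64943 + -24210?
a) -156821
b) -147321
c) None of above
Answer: c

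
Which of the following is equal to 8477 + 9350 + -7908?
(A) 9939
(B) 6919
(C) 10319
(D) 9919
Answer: D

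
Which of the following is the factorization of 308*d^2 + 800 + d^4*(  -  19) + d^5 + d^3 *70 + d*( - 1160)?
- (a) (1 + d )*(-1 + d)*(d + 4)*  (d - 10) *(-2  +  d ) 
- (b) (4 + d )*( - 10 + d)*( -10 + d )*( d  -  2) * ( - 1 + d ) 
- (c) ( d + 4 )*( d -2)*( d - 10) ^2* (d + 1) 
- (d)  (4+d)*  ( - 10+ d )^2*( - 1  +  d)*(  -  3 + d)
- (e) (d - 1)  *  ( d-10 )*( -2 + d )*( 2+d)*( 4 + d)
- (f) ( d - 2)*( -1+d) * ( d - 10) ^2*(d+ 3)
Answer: b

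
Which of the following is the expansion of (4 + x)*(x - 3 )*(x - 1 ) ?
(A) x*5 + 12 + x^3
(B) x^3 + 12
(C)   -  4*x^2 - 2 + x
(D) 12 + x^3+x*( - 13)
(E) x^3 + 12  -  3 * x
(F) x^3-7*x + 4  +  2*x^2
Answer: D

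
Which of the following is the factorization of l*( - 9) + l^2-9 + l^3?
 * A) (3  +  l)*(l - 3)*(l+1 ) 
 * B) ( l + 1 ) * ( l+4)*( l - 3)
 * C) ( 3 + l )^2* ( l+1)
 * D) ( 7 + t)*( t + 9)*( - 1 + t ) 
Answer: A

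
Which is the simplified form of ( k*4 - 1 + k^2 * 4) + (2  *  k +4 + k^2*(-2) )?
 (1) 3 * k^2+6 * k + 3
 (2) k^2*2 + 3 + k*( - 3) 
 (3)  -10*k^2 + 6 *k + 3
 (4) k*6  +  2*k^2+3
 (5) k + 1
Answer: 4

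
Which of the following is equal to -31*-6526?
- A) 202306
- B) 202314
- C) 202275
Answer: A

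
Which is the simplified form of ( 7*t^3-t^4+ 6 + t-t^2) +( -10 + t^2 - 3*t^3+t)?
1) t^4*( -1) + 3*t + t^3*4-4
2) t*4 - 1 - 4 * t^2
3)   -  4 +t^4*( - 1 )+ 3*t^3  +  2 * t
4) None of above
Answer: 4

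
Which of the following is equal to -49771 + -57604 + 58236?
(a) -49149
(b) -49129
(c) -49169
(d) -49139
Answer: d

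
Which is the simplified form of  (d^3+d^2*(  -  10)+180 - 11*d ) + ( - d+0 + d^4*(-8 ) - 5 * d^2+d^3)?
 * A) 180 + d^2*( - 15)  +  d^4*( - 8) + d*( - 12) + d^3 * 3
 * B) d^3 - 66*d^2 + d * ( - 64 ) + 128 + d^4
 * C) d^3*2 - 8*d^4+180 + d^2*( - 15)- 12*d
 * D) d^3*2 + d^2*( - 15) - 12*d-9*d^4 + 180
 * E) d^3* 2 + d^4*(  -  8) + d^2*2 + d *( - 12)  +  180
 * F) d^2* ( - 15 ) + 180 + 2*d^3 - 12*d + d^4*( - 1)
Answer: C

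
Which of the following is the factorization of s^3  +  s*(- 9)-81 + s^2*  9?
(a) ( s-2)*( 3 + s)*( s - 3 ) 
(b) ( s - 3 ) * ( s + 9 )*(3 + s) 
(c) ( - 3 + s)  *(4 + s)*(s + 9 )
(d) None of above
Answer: b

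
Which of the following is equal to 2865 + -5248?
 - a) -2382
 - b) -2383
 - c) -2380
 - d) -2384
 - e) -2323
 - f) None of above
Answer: b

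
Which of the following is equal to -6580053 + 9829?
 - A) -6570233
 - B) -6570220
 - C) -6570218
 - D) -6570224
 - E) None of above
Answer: D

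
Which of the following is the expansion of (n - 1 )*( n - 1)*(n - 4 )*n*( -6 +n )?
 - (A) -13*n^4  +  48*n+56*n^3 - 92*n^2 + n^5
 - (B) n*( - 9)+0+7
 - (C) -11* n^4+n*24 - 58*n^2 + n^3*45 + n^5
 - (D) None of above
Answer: D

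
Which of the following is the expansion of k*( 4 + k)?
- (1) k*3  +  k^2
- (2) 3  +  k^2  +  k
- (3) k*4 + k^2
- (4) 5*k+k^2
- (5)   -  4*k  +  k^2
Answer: 3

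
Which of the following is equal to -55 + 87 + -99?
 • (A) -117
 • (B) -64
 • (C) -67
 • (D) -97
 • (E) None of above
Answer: C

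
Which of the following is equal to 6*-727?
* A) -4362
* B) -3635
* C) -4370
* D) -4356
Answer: A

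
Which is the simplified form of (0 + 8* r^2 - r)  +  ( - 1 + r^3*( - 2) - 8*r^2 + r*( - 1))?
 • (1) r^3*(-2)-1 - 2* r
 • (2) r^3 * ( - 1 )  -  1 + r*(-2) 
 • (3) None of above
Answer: 1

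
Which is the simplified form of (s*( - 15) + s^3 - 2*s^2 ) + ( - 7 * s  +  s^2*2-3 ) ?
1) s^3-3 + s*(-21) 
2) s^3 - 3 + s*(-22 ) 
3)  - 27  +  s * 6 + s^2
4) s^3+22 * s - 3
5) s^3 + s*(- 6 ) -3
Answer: 2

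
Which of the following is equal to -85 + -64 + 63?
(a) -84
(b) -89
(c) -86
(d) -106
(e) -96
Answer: c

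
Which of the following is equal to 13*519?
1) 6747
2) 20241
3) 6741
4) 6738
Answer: 1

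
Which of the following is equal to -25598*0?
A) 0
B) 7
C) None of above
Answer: A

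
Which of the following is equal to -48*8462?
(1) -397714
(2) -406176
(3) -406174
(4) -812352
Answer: 2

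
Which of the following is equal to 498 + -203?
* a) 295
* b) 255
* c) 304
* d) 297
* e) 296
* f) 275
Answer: a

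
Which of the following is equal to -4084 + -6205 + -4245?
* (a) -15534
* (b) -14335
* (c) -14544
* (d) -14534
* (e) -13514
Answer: d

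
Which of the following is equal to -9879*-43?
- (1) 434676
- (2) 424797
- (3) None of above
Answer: 2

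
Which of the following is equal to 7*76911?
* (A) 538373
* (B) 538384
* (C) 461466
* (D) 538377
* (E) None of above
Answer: D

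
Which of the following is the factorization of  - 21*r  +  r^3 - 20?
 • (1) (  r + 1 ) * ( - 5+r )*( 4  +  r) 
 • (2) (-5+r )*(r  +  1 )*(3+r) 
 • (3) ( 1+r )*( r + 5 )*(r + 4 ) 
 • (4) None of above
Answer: 1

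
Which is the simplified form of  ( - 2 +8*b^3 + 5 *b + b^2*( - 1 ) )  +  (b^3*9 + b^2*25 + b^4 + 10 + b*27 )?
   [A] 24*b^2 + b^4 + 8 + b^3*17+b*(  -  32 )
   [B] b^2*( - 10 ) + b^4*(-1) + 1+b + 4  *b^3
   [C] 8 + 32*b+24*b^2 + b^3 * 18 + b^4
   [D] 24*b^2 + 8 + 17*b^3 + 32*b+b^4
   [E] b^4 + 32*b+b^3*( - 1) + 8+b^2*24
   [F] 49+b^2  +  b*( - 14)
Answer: D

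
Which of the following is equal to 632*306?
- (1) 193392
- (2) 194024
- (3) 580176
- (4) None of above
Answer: 1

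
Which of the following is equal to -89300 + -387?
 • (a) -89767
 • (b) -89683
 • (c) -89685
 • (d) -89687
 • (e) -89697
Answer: d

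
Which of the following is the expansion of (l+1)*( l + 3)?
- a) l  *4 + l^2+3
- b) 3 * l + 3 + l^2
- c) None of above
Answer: a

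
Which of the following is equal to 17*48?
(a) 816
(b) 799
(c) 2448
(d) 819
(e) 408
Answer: a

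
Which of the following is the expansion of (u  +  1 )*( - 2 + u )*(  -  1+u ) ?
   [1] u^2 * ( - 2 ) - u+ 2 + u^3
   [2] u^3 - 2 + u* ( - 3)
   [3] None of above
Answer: 1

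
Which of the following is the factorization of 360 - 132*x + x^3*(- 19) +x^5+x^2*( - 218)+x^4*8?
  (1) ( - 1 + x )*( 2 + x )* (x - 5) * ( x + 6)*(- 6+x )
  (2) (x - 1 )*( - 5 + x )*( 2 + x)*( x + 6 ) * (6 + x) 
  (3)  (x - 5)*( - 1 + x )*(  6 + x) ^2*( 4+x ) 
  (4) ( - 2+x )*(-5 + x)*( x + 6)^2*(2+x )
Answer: 2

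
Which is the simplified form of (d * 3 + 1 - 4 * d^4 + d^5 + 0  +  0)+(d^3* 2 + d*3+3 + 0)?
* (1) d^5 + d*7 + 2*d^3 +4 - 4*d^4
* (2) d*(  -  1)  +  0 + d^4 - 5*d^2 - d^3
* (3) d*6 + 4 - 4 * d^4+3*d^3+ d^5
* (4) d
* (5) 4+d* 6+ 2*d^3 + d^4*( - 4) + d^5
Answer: 5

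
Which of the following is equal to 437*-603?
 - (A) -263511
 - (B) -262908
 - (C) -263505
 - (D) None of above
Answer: A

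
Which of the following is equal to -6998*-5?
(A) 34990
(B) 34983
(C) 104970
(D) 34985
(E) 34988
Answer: A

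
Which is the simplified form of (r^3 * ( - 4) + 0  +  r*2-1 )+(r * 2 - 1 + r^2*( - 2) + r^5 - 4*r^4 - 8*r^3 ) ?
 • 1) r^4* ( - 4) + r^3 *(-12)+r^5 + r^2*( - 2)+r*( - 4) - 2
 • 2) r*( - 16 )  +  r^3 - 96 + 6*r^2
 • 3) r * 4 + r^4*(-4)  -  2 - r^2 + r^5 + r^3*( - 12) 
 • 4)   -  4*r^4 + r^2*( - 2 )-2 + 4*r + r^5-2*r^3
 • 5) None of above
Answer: 5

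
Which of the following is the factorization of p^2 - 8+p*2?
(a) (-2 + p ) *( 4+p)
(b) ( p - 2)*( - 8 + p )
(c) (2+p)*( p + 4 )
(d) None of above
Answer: a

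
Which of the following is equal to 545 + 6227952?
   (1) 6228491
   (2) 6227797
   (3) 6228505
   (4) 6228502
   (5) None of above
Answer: 5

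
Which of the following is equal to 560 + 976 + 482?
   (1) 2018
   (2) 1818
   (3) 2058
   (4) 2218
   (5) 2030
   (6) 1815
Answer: 1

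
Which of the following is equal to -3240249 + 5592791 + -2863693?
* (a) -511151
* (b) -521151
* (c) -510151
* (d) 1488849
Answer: a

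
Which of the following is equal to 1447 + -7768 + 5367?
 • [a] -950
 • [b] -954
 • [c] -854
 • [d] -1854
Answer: b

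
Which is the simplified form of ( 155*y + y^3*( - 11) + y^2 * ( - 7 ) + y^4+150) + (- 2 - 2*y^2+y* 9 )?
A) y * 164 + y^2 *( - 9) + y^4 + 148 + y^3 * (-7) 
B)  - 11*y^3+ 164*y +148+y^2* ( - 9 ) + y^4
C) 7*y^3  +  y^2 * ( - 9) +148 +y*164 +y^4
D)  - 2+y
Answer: B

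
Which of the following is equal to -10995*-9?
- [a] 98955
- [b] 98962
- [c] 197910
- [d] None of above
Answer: a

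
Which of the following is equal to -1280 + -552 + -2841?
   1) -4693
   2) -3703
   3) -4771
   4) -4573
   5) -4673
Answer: 5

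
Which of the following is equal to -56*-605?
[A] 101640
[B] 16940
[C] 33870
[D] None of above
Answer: D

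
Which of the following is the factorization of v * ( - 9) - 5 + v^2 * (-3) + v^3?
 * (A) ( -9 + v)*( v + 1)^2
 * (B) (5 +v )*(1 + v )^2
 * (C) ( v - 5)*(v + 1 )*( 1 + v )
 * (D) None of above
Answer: C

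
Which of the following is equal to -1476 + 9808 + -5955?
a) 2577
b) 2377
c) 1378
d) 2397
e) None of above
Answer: b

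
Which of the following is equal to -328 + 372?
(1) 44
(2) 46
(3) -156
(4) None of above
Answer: 1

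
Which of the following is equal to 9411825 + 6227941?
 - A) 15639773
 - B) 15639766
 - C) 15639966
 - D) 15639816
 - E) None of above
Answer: B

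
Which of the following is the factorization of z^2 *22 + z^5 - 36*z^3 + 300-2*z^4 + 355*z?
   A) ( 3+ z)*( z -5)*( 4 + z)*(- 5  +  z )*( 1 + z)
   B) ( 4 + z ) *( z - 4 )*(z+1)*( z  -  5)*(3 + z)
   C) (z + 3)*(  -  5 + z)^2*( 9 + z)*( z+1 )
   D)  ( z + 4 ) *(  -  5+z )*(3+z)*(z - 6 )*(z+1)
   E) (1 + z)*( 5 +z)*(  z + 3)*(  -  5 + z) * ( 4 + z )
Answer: A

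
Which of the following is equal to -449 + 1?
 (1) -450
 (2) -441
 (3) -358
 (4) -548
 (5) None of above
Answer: 5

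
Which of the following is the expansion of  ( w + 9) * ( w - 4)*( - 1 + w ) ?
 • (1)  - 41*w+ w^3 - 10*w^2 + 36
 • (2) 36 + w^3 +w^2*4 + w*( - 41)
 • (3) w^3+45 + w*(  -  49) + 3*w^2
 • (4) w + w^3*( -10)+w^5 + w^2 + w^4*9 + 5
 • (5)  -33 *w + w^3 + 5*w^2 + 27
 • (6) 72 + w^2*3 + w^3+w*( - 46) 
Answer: 2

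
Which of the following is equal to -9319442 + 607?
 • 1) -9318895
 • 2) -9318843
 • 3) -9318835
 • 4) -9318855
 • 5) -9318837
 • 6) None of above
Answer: 3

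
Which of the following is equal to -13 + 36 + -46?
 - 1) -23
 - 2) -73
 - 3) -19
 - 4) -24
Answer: 1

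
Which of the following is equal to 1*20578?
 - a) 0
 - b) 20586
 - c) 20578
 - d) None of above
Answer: c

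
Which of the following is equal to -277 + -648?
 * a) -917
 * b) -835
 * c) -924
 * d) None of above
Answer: d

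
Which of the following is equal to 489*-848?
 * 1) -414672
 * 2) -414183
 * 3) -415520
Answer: 1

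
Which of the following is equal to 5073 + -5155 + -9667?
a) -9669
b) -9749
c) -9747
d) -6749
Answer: b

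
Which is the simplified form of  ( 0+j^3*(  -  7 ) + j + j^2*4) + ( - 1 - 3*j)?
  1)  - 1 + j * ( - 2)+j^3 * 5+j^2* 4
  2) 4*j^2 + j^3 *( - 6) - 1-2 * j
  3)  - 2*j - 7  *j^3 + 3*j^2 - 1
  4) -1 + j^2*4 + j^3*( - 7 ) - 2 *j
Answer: 4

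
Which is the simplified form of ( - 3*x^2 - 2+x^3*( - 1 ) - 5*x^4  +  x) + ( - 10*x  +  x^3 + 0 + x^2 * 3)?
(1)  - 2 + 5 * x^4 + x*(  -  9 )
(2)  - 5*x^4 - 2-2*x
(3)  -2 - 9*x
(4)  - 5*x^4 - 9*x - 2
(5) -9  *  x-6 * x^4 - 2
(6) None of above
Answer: 4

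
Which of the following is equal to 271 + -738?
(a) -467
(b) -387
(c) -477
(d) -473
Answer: a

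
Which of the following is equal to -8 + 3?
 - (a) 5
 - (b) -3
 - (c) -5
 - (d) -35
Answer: c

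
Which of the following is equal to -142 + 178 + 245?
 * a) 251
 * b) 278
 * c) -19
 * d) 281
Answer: d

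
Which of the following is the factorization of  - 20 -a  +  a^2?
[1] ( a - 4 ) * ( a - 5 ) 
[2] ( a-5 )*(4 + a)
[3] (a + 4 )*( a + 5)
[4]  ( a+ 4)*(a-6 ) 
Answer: 2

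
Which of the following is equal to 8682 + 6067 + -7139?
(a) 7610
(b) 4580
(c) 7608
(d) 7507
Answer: a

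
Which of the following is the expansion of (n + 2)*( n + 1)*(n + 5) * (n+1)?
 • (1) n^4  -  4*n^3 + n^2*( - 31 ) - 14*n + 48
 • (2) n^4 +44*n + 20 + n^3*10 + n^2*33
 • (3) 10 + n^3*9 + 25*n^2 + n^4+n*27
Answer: 3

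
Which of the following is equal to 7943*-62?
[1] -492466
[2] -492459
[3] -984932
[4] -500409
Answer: 1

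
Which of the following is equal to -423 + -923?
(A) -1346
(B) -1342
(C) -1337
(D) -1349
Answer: A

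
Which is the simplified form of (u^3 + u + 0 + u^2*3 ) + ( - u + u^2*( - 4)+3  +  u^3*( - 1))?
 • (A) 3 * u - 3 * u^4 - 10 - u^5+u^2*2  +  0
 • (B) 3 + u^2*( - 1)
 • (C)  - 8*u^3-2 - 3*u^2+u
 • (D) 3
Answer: B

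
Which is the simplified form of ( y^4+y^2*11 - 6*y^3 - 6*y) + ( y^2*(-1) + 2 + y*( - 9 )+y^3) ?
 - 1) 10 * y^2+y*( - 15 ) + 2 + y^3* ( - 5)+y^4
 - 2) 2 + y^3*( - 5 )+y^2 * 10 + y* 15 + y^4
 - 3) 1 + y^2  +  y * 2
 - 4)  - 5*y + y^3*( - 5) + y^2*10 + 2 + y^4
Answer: 1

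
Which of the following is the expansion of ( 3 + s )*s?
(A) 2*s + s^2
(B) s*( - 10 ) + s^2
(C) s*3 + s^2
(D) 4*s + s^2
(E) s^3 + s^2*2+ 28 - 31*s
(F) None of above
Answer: C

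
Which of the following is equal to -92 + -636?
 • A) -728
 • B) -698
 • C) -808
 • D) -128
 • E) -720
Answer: A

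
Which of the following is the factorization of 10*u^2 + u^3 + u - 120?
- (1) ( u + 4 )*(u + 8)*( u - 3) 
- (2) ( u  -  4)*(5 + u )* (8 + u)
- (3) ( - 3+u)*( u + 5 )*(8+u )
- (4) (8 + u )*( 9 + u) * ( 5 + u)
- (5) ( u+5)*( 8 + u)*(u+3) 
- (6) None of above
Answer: 3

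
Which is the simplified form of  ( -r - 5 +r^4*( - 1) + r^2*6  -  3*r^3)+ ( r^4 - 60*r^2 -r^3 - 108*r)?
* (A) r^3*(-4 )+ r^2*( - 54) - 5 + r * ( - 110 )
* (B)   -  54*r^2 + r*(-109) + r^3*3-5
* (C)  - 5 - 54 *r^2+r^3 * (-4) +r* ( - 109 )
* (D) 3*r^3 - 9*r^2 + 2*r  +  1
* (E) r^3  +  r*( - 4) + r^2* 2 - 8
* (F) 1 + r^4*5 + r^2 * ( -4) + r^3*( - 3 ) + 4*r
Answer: C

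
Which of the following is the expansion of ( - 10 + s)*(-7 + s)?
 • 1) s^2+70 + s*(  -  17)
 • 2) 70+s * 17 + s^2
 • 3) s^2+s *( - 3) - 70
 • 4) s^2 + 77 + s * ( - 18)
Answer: 1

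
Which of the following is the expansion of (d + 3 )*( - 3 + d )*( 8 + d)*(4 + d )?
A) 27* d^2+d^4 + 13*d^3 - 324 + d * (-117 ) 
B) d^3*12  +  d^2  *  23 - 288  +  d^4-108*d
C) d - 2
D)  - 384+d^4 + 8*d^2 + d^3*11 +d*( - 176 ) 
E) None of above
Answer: B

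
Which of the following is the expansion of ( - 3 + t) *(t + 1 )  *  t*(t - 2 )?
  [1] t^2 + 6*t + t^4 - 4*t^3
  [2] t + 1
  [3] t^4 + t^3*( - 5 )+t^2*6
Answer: 1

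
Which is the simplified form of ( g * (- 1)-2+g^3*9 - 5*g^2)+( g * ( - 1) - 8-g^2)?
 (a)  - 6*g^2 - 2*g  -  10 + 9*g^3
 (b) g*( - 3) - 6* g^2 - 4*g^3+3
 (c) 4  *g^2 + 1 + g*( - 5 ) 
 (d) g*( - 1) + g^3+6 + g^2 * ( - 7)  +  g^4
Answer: a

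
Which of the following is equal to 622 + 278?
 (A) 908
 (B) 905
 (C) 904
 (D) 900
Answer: D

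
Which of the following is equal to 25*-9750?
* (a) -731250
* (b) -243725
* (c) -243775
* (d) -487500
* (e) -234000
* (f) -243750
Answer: f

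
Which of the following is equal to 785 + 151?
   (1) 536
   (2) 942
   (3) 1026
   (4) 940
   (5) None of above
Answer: 5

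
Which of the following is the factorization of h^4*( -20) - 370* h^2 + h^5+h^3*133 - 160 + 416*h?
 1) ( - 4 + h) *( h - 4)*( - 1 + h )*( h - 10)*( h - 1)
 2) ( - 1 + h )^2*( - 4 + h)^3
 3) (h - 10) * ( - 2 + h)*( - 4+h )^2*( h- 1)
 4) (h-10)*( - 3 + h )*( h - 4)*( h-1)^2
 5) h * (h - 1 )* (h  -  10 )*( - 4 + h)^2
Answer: 1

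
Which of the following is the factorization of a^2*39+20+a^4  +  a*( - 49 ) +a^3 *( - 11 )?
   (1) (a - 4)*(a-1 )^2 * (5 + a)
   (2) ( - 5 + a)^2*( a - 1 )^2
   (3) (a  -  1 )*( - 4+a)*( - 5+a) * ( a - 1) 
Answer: 3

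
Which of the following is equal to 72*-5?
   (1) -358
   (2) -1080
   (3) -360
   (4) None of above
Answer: 3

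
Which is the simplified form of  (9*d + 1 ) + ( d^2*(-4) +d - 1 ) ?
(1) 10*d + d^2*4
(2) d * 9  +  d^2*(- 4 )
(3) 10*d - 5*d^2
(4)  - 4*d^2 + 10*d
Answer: 4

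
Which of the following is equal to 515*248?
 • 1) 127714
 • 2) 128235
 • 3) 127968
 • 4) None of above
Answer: 4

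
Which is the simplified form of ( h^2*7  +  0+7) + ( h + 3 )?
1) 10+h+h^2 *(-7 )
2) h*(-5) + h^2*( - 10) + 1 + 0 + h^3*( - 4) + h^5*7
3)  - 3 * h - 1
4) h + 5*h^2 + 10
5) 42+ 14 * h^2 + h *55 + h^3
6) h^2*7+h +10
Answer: 6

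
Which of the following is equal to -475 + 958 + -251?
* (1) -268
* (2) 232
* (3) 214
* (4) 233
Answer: 2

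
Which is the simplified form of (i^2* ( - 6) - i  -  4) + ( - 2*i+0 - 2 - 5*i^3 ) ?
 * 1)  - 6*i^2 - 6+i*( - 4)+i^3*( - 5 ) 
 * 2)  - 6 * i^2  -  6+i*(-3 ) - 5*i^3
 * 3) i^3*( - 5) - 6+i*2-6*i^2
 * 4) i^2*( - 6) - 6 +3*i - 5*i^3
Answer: 2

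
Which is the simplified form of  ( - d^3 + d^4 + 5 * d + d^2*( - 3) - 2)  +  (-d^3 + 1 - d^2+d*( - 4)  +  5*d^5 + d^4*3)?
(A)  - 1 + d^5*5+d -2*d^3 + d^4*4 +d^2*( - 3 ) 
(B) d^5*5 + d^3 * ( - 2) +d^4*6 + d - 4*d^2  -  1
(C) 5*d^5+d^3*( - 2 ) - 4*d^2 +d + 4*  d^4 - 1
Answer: C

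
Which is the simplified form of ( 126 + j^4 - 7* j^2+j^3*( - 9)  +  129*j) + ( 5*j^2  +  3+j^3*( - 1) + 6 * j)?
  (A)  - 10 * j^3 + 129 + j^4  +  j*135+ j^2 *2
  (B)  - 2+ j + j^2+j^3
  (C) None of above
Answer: C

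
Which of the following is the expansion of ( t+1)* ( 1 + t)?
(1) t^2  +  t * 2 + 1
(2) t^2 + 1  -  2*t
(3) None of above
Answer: 1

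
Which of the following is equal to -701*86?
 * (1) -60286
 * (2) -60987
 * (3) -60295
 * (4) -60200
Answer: 1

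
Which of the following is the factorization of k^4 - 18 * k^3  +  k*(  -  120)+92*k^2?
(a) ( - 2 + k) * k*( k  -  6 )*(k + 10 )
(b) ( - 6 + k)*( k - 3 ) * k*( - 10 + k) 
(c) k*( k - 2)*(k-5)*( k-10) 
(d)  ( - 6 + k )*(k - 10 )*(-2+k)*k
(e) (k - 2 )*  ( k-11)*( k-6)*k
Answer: d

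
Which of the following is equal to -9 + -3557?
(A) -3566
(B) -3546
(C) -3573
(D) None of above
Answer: A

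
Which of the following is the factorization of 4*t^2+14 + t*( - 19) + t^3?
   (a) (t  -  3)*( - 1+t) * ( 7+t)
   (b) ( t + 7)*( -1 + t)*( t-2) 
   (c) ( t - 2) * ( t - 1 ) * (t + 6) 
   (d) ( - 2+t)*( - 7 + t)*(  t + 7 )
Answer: b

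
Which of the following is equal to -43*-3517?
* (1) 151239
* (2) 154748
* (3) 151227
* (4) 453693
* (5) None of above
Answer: 5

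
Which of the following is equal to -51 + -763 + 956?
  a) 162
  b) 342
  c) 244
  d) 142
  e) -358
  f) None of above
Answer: d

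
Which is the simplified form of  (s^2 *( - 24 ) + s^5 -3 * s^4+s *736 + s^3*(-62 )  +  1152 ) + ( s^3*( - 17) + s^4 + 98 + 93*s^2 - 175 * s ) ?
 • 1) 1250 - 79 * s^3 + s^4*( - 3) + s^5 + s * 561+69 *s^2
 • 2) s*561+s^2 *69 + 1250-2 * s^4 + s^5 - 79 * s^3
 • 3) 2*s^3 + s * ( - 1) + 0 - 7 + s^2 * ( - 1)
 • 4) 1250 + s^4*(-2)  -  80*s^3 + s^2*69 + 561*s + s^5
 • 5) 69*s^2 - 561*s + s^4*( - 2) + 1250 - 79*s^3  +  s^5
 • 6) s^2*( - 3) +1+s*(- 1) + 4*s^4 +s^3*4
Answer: 2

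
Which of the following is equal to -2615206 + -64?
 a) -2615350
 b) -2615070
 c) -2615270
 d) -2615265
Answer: c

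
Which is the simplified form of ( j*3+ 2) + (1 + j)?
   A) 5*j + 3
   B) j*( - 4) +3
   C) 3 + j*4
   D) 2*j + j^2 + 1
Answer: C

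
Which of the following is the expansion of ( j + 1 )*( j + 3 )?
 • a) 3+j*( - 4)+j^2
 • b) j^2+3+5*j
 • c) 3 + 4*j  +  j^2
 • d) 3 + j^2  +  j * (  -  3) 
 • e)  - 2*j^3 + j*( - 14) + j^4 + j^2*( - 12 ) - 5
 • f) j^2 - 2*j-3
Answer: c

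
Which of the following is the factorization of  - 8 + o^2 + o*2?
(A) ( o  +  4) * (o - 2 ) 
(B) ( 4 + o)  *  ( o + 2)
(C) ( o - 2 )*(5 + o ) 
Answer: A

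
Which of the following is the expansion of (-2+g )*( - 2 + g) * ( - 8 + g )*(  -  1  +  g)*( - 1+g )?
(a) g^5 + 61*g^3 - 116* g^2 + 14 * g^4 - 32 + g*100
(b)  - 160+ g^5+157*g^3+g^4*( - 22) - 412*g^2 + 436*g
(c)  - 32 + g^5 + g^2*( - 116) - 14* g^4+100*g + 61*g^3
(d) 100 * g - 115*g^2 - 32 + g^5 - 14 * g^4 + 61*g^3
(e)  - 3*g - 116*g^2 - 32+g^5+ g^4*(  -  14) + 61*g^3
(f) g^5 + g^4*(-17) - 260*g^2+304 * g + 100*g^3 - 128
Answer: c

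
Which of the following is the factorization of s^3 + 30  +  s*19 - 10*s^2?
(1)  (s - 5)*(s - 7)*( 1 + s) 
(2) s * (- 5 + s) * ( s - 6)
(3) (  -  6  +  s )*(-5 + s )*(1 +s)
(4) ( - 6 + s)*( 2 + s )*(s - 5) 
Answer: 3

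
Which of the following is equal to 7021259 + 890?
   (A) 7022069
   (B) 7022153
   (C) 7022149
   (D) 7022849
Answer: C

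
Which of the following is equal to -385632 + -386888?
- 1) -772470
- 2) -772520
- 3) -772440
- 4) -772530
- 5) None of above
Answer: 2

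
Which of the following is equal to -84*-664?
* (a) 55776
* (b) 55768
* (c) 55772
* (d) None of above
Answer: a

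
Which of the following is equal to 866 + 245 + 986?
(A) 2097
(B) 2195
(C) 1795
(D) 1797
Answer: A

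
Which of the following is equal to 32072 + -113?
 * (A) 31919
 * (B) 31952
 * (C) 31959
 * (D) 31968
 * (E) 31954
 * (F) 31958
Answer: C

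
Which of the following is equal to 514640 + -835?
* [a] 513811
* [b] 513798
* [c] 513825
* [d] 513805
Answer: d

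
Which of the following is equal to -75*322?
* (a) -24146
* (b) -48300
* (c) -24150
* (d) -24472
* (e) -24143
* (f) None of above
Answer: c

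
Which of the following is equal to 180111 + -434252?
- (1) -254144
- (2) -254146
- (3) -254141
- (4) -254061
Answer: 3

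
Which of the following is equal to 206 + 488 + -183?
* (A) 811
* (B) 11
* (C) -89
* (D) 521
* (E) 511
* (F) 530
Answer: E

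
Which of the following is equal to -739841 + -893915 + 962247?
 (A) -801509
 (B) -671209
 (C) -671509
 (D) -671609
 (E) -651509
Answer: C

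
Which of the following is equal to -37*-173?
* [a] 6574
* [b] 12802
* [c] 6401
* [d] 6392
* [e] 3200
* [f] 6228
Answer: c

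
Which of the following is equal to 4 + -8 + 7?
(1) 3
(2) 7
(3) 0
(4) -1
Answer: 1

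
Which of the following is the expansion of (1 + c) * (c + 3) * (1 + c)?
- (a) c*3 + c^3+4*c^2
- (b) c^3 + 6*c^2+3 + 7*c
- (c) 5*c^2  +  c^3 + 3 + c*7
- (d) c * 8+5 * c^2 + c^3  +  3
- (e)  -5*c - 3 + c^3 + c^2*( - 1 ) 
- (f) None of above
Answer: c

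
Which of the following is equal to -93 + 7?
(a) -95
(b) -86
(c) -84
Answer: b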